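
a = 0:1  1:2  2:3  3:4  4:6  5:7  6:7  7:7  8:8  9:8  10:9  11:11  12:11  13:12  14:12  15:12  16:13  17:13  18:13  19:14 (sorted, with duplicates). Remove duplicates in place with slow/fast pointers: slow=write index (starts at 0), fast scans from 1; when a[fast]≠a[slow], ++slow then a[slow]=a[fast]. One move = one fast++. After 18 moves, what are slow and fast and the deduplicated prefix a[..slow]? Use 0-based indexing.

slow=0 fast=1: a[fast]=2≠a[slow]=1 write a[1]=2, slow++,fast++
slow=1 fast=2: a[fast]=3≠a[slow]=2 write a[2]=3, slow++,fast++
slow=2 fast=3: a[fast]=4≠a[slow]=3 write a[3]=4, slow++,fast++
slow=3 fast=4: a[fast]=6≠a[slow]=4 write a[4]=6, slow++,fast++
slow=4 fast=5: a[fast]=7≠a[slow]=6 write a[5]=7, slow++,fast++
slow=5 fast=6: a[fast]=7=a[slow] dup, fast++
slow=5 fast=7: a[fast]=7=a[slow] dup, fast++
slow=5 fast=8: a[fast]=8≠a[slow]=7 write a[6]=8, slow++,fast++
slow=6 fast=9: a[fast]=8=a[slow] dup, fast++
slow=6 fast=10: a[fast]=9≠a[slow]=8 write a[7]=9, slow++,fast++
slow=7 fast=11: a[fast]=11≠a[slow]=9 write a[8]=11, slow++,fast++
slow=8 fast=12: a[fast]=11=a[slow] dup, fast++
slow=8 fast=13: a[fast]=12≠a[slow]=11 write a[9]=12, slow++,fast++
slow=9 fast=14: a[fast]=12=a[slow] dup, fast++
slow=9 fast=15: a[fast]=12=a[slow] dup, fast++
slow=9 fast=16: a[fast]=13≠a[slow]=12 write a[10]=13, slow++,fast++
slow=10 fast=17: a[fast]=13=a[slow] dup, fast++
slow=10 fast=18: a[fast]=13=a[slow] dup, fast++

slow=10, fast=19, prefix=[1, 2, 3, 4, 6, 7, 8, 9, 11, 12, 13]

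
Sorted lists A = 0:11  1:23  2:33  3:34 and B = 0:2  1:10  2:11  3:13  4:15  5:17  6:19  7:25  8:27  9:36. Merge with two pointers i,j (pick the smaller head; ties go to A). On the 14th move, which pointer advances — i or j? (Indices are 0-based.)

i=0 j=0: A[i]=11>B[j]=2 take 2, j++
i=0 j=1: A[i]=11>B[j]=10 take 10, j++
i=0 j=2: A[i]=11<=B[j]=11 take 11, i++
i=1 j=2: A[i]=23>B[j]=11 take 11, j++
i=1 j=3: A[i]=23>B[j]=13 take 13, j++
i=1 j=4: A[i]=23>B[j]=15 take 15, j++
i=1 j=5: A[i]=23>B[j]=17 take 17, j++
i=1 j=6: A[i]=23>B[j]=19 take 19, j++
i=1 j=7: A[i]=23<=B[j]=25 take 23, i++
i=2 j=7: A[i]=33>B[j]=25 take 25, j++
i=2 j=8: A[i]=33>B[j]=27 take 27, j++
i=2 j=9: A[i]=33<=B[j]=36 take 33, i++
i=3 j=9: A[i]=34<=B[j]=36 take 34, i++
i=4 j=9: A done, take B[j]=36, j++

j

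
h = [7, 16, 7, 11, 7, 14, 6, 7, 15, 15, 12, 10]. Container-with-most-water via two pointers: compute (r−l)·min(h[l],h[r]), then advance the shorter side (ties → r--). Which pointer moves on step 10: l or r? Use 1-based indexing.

[1,12] min(7,10)*11=77 best=77 * → l++
[2,12] min(16,10)*10=100 best=100 * → r--
[2,11] min(16,12)*9=108 best=108 * → r--
[2,10] min(16,15)*8=120 best=120 * → r--
[2,9] min(16,15)*7=105 best=120 → r--
[2,8] min(16,7)*6=42 best=120 → r--
[2,7] min(16,6)*5=30 best=120 → r--
[2,6] min(16,14)*4=56 best=120 → r--
[2,5] min(16,7)*3=21 best=120 → r--
[2,4] min(16,11)*2=22 best=120 → r--

r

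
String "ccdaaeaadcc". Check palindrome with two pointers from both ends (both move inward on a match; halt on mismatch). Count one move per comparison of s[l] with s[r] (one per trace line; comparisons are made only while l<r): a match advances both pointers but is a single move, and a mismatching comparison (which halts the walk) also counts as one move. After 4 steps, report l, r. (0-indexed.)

l=4, r=6

[0,10] 'c'=='c' → l++,r--
[1,9] 'c'=='c' → l++,r--
[2,8] 'd'=='d' → l++,r--
[3,7] 'a'=='a' → l++,r--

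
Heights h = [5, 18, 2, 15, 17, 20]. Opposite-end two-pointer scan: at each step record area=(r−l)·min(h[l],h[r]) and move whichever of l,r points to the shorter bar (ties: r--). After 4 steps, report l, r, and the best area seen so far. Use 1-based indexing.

l=5, r=6, best area=72

l=1 r=6: min(5,20)*5=25 best=25 *, l++
l=2 r=6: min(18,20)*4=72 best=72 *, l++
l=3 r=6: min(2,20)*3=6 best=72, l++
l=4 r=6: min(15,20)*2=30 best=72, l++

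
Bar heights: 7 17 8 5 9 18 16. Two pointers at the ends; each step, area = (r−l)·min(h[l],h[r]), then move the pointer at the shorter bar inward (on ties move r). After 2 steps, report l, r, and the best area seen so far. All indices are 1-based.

l=2, r=6, best area=80

l=1 r=7: min(7,16)*6=42 best=42 *, l++
l=2 r=7: min(17,16)*5=80 best=80 *, r--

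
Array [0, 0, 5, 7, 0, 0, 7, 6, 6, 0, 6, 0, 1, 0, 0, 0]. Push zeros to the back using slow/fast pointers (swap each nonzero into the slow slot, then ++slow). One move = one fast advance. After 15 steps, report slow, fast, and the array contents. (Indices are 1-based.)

slow=8, fast=16, a=[5, 7, 7, 6, 6, 6, 1, 0, 0, 0, 0, 0, 0, 0, 0, 0]

slow=1 fast=1: a[fast]=0, fast++
slow=1 fast=2: a[fast]=0, fast++
slow=1 fast=3: a[fast]=5≠0 swap→a[1]=5, slow++,fast++
slow=2 fast=4: a[fast]=7≠0 swap→a[2]=7, slow++,fast++
slow=3 fast=5: a[fast]=0, fast++
slow=3 fast=6: a[fast]=0, fast++
slow=3 fast=7: a[fast]=7≠0 swap→a[3]=7, slow++,fast++
slow=4 fast=8: a[fast]=6≠0 swap→a[4]=6, slow++,fast++
slow=5 fast=9: a[fast]=6≠0 swap→a[5]=6, slow++,fast++
slow=6 fast=10: a[fast]=0, fast++
slow=6 fast=11: a[fast]=6≠0 swap→a[6]=6, slow++,fast++
slow=7 fast=12: a[fast]=0, fast++
slow=7 fast=13: a[fast]=1≠0 swap→a[7]=1, slow++,fast++
slow=8 fast=14: a[fast]=0, fast++
slow=8 fast=15: a[fast]=0, fast++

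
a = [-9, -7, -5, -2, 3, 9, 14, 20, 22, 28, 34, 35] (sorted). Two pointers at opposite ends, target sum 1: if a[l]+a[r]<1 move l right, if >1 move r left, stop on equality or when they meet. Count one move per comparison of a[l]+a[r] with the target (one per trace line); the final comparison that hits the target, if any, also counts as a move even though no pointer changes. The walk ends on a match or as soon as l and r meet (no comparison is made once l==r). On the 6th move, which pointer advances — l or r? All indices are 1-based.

[1,12] -9+35=26 >1 → r--
[1,11] -9+34=25 >1 → r--
[1,10] -9+28=19 >1 → r--
[1,9] -9+22=13 >1 → r--
[1,8] -9+20=11 >1 → r--
[1,7] -9+14=5 >1 → r--

r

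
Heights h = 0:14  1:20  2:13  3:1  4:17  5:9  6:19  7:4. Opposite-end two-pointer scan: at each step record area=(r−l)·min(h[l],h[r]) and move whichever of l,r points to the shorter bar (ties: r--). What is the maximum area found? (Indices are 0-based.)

max area = 95

[0,7] min(14,4)*7=28 best=28 * → r--
[0,6] min(14,19)*6=84 best=84 * → l++
[1,6] min(20,19)*5=95 best=95 * → r--
[1,5] min(20,9)*4=36 best=95 → r--
[1,4] min(20,17)*3=51 best=95 → r--
[1,3] min(20,1)*2=2 best=95 → r--
[1,2] min(20,13)*1=13 best=95 → r--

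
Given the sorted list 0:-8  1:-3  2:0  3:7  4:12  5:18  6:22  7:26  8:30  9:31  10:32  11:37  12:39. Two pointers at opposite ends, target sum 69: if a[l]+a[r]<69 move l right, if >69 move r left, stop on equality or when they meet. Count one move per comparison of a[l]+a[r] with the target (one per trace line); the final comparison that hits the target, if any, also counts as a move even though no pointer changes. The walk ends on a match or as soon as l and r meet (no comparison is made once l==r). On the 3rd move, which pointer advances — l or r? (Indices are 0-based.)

l

l=0 r=12: -8+39=31 <69, l++
l=1 r=12: -3+39=36 <69, l++
l=2 r=12: 0+39=39 <69, l++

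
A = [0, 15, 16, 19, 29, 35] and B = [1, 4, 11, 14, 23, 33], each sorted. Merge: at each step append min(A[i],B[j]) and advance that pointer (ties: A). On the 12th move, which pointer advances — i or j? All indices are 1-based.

i=1 j=1: A[i]=0<=B[j]=1 take 0, i++
i=2 j=1: A[i]=15>B[j]=1 take 1, j++
i=2 j=2: A[i]=15>B[j]=4 take 4, j++
i=2 j=3: A[i]=15>B[j]=11 take 11, j++
i=2 j=4: A[i]=15>B[j]=14 take 14, j++
i=2 j=5: A[i]=15<=B[j]=23 take 15, i++
i=3 j=5: A[i]=16<=B[j]=23 take 16, i++
i=4 j=5: A[i]=19<=B[j]=23 take 19, i++
i=5 j=5: A[i]=29>B[j]=23 take 23, j++
i=5 j=6: A[i]=29<=B[j]=33 take 29, i++
i=6 j=6: A[i]=35>B[j]=33 take 33, j++
i=6 j=7: B done, take A[i]=35, i++

i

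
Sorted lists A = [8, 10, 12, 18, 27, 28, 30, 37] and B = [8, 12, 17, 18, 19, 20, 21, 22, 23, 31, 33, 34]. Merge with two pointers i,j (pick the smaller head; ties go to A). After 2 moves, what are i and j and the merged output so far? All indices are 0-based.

[i=0,j=0] A[i]=8<=B[j]=8 take 8 → i++
[i=1,j=0] A[i]=10>B[j]=8 take 8 → j++

i=1, j=1, merged so far=[8, 8]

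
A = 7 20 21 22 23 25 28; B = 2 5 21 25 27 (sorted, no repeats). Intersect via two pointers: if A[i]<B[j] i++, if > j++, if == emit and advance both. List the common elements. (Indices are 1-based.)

i=1 j=1: 7>2, j++
i=1 j=2: 7>5, j++
i=1 j=3: 7<21, i++
i=2 j=3: 20<21, i++
i=3 j=3: 21==21 emit, i++,j++
i=4 j=4: 22<25, i++
i=5 j=4: 23<25, i++
i=6 j=4: 25==25 emit, i++,j++
i=7 j=5: 28>27, j++

intersection = [21, 25]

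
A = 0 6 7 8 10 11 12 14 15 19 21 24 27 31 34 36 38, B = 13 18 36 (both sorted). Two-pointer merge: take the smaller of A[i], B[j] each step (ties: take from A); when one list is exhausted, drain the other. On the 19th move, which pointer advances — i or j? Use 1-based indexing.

j

[i=1,j=1] A[i]=0<=B[j]=13 take 0 → i++
[i=2,j=1] A[i]=6<=B[j]=13 take 6 → i++
[i=3,j=1] A[i]=7<=B[j]=13 take 7 → i++
[i=4,j=1] A[i]=8<=B[j]=13 take 8 → i++
[i=5,j=1] A[i]=10<=B[j]=13 take 10 → i++
[i=6,j=1] A[i]=11<=B[j]=13 take 11 → i++
[i=7,j=1] A[i]=12<=B[j]=13 take 12 → i++
[i=8,j=1] A[i]=14>B[j]=13 take 13 → j++
[i=8,j=2] A[i]=14<=B[j]=18 take 14 → i++
[i=9,j=2] A[i]=15<=B[j]=18 take 15 → i++
[i=10,j=2] A[i]=19>B[j]=18 take 18 → j++
[i=10,j=3] A[i]=19<=B[j]=36 take 19 → i++
[i=11,j=3] A[i]=21<=B[j]=36 take 21 → i++
[i=12,j=3] A[i]=24<=B[j]=36 take 24 → i++
[i=13,j=3] A[i]=27<=B[j]=36 take 27 → i++
[i=14,j=3] A[i]=31<=B[j]=36 take 31 → i++
[i=15,j=3] A[i]=34<=B[j]=36 take 34 → i++
[i=16,j=3] A[i]=36<=B[j]=36 take 36 → i++
[i=17,j=3] A[i]=38>B[j]=36 take 36 → j++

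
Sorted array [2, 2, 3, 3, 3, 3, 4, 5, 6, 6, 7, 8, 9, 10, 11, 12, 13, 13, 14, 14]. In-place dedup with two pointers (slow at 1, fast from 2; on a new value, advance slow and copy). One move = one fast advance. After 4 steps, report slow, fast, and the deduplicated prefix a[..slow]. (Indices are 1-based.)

slow=1 fast=2: a[fast]=2=a[slow] dup, fast++
slow=1 fast=3: a[fast]=3≠a[slow]=2 write a[2]=3, slow++,fast++
slow=2 fast=4: a[fast]=3=a[slow] dup, fast++
slow=2 fast=5: a[fast]=3=a[slow] dup, fast++

slow=2, fast=6, prefix=[2, 3]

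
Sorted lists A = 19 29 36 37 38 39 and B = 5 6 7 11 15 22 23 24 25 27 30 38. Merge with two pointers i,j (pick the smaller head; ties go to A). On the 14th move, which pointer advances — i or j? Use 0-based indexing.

i=0 j=0: A[i]=19>B[j]=5 take 5, j++
i=0 j=1: A[i]=19>B[j]=6 take 6, j++
i=0 j=2: A[i]=19>B[j]=7 take 7, j++
i=0 j=3: A[i]=19>B[j]=11 take 11, j++
i=0 j=4: A[i]=19>B[j]=15 take 15, j++
i=0 j=5: A[i]=19<=B[j]=22 take 19, i++
i=1 j=5: A[i]=29>B[j]=22 take 22, j++
i=1 j=6: A[i]=29>B[j]=23 take 23, j++
i=1 j=7: A[i]=29>B[j]=24 take 24, j++
i=1 j=8: A[i]=29>B[j]=25 take 25, j++
i=1 j=9: A[i]=29>B[j]=27 take 27, j++
i=1 j=10: A[i]=29<=B[j]=30 take 29, i++
i=2 j=10: A[i]=36>B[j]=30 take 30, j++
i=2 j=11: A[i]=36<=B[j]=38 take 36, i++

i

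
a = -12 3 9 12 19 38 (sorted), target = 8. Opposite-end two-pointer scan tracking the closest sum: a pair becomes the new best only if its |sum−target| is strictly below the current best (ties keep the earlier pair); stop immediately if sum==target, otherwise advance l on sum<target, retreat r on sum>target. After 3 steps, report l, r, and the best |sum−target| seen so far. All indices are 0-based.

l=1, r=3, best |Δ|=1

[0,5] -12+38=26 d=18 * → r--
[0,4] -12+19=7 d=1 * → l++
[1,4] 3+19=22 d=14 → r--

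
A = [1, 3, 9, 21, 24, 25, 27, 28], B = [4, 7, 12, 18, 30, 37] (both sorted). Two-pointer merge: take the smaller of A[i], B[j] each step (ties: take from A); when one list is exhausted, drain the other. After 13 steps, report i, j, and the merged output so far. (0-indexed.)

[i=0,j=0] A[i]=1<=B[j]=4 take 1 → i++
[i=1,j=0] A[i]=3<=B[j]=4 take 3 → i++
[i=2,j=0] A[i]=9>B[j]=4 take 4 → j++
[i=2,j=1] A[i]=9>B[j]=7 take 7 → j++
[i=2,j=2] A[i]=9<=B[j]=12 take 9 → i++
[i=3,j=2] A[i]=21>B[j]=12 take 12 → j++
[i=3,j=3] A[i]=21>B[j]=18 take 18 → j++
[i=3,j=4] A[i]=21<=B[j]=30 take 21 → i++
[i=4,j=4] A[i]=24<=B[j]=30 take 24 → i++
[i=5,j=4] A[i]=25<=B[j]=30 take 25 → i++
[i=6,j=4] A[i]=27<=B[j]=30 take 27 → i++
[i=7,j=4] A[i]=28<=B[j]=30 take 28 → i++
[i=8,j=4] A done, take B[j]=30 → j++

i=8, j=5, merged so far=[1, 3, 4, 7, 9, 12, 18, 21, 24, 25, 27, 28, 30]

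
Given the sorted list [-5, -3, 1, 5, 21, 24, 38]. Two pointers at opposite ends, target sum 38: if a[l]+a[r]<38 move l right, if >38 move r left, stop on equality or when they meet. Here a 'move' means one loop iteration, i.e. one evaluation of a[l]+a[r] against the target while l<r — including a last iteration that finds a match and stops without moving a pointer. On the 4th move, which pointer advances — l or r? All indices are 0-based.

l=0 r=6: -5+38=33 <38, l++
l=1 r=6: -3+38=35 <38, l++
l=2 r=6: 1+38=39 >38, r--
l=2 r=5: 1+24=25 <38, l++

l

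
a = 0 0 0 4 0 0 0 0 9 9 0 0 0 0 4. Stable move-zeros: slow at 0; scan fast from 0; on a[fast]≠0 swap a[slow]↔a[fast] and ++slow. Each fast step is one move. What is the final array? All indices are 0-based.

(s=0,f=0) a[fast]=0 → fast++
(s=0,f=1) a[fast]=0 → fast++
(s=0,f=2) a[fast]=0 → fast++
(s=0,f=3) a[fast]=4≠0 swap→a[0]=4 → slow++,fast++
(s=1,f=4) a[fast]=0 → fast++
(s=1,f=5) a[fast]=0 → fast++
(s=1,f=6) a[fast]=0 → fast++
(s=1,f=7) a[fast]=0 → fast++
(s=1,f=8) a[fast]=9≠0 swap→a[1]=9 → slow++,fast++
(s=2,f=9) a[fast]=9≠0 swap→a[2]=9 → slow++,fast++
(s=3,f=10) a[fast]=0 → fast++
(s=3,f=11) a[fast]=0 → fast++
(s=3,f=12) a[fast]=0 → fast++
(s=3,f=13) a[fast]=0 → fast++
(s=3,f=14) a[fast]=4≠0 swap→a[3]=4 → slow++,fast++

[4, 9, 9, 4, 0, 0, 0, 0, 0, 0, 0, 0, 0, 0, 0]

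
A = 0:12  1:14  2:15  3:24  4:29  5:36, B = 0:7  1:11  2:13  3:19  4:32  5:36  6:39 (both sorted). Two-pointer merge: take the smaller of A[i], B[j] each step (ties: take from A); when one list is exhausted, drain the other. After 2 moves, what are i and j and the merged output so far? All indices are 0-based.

i=0 j=0: A[i]=12>B[j]=7 take 7, j++
i=0 j=1: A[i]=12>B[j]=11 take 11, j++

i=0, j=2, merged so far=[7, 11]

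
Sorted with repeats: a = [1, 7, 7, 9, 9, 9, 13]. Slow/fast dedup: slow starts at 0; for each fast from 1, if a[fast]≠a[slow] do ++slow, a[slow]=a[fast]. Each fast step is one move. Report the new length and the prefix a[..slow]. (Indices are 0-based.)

(s=0,f=1) a[fast]=7≠a[slow]=1 write a[1]=7 → slow++,fast++
(s=1,f=2) a[fast]=7=a[slow] dup → fast++
(s=1,f=3) a[fast]=9≠a[slow]=7 write a[2]=9 → slow++,fast++
(s=2,f=4) a[fast]=9=a[slow] dup → fast++
(s=2,f=5) a[fast]=9=a[slow] dup → fast++
(s=2,f=6) a[fast]=13≠a[slow]=9 write a[3]=13 → slow++,fast++

length 4; prefix = [1, 7, 9, 13]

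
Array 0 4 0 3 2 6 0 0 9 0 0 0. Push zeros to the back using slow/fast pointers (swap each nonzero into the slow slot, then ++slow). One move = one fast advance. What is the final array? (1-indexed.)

[4, 3, 2, 6, 9, 0, 0, 0, 0, 0, 0, 0]

(s=1,f=1) a[fast]=0 → fast++
(s=1,f=2) a[fast]=4≠0 swap→a[1]=4 → slow++,fast++
(s=2,f=3) a[fast]=0 → fast++
(s=2,f=4) a[fast]=3≠0 swap→a[2]=3 → slow++,fast++
(s=3,f=5) a[fast]=2≠0 swap→a[3]=2 → slow++,fast++
(s=4,f=6) a[fast]=6≠0 swap→a[4]=6 → slow++,fast++
(s=5,f=7) a[fast]=0 → fast++
(s=5,f=8) a[fast]=0 → fast++
(s=5,f=9) a[fast]=9≠0 swap→a[5]=9 → slow++,fast++
(s=6,f=10) a[fast]=0 → fast++
(s=6,f=11) a[fast]=0 → fast++
(s=6,f=12) a[fast]=0 → fast++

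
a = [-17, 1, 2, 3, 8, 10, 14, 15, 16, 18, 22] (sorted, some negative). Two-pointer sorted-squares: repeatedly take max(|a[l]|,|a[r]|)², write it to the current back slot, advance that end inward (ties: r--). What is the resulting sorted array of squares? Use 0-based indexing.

[1, 4, 9, 64, 100, 196, 225, 256, 289, 324, 484]

l=0 r=10: |-17|<=|22| out[10]=484, r--
l=0 r=9: |-17|<=|18| out[9]=324, r--
l=0 r=8: |-17|>|16| out[8]=289, l++
l=1 r=8: |1|<=|16| out[7]=256, r--
l=1 r=7: |1|<=|15| out[6]=225, r--
l=1 r=6: |1|<=|14| out[5]=196, r--
l=1 r=5: |1|<=|10| out[4]=100, r--
l=1 r=4: |1|<=|8| out[3]=64, r--
l=1 r=3: |1|<=|3| out[2]=9, r--
l=1 r=2: |1|<=|2| out[1]=4, r--
l=1 r=1: |1|<=|1| out[0]=1, r--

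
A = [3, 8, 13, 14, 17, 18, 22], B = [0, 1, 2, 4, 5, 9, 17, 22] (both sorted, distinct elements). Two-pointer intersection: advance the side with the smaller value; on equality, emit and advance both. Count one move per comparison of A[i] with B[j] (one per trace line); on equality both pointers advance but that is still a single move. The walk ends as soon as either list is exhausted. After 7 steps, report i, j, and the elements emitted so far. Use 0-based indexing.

[i=0,j=0] 3>0 → j++
[i=0,j=1] 3>1 → j++
[i=0,j=2] 3>2 → j++
[i=0,j=3] 3<4 → i++
[i=1,j=3] 8>4 → j++
[i=1,j=4] 8>5 → j++
[i=1,j=5] 8<9 → i++

i=2, j=5, emitted=[]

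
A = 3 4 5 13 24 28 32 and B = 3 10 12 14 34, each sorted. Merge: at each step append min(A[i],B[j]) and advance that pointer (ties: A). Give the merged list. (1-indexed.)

i=1 j=1: A[i]=3<=B[j]=3 take 3, i++
i=2 j=1: A[i]=4>B[j]=3 take 3, j++
i=2 j=2: A[i]=4<=B[j]=10 take 4, i++
i=3 j=2: A[i]=5<=B[j]=10 take 5, i++
i=4 j=2: A[i]=13>B[j]=10 take 10, j++
i=4 j=3: A[i]=13>B[j]=12 take 12, j++
i=4 j=4: A[i]=13<=B[j]=14 take 13, i++
i=5 j=4: A[i]=24>B[j]=14 take 14, j++
i=5 j=5: A[i]=24<=B[j]=34 take 24, i++
i=6 j=5: A[i]=28<=B[j]=34 take 28, i++
i=7 j=5: A[i]=32<=B[j]=34 take 32, i++
i=8 j=5: A done, take B[j]=34, j++

[3, 3, 4, 5, 10, 12, 13, 14, 24, 28, 32, 34]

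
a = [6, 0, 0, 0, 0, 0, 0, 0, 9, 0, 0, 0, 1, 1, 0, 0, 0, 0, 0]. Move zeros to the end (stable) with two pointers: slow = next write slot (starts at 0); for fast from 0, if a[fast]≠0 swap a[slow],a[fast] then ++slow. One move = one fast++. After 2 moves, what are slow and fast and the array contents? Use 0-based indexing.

slow=0 fast=0: a[fast]=6≠0 swap→a[0]=6, slow++,fast++
slow=1 fast=1: a[fast]=0, fast++

slow=1, fast=2, a=[6, 0, 0, 0, 0, 0, 0, 0, 9, 0, 0, 0, 1, 1, 0, 0, 0, 0, 0]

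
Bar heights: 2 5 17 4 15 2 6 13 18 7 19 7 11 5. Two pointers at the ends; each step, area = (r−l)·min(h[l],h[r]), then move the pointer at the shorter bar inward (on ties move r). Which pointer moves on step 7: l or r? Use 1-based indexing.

l

l=1 r=14: min(2,5)*13=26 best=26 *, l++
l=2 r=14: min(5,5)*12=60 best=60 *, r--
l=2 r=13: min(5,11)*11=55 best=60, l++
l=3 r=13: min(17,11)*10=110 best=110 *, r--
l=3 r=12: min(17,7)*9=63 best=110, r--
l=3 r=11: min(17,19)*8=136 best=136 *, l++
l=4 r=11: min(4,19)*7=28 best=136, l++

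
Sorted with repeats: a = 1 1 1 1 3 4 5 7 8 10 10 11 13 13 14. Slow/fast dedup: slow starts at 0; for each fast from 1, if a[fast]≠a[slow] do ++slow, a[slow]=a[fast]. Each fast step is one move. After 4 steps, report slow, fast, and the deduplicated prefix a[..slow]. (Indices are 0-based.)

(s=0,f=1) a[fast]=1=a[slow] dup → fast++
(s=0,f=2) a[fast]=1=a[slow] dup → fast++
(s=0,f=3) a[fast]=1=a[slow] dup → fast++
(s=0,f=4) a[fast]=3≠a[slow]=1 write a[1]=3 → slow++,fast++

slow=1, fast=5, prefix=[1, 3]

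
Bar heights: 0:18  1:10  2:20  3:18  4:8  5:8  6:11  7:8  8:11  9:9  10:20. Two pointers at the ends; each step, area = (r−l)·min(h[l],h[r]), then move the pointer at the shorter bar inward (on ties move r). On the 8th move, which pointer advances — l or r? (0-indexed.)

l=0 r=10: min(18,20)*10=180 best=180 *, l++
l=1 r=10: min(10,20)*9=90 best=180, l++
l=2 r=10: min(20,20)*8=160 best=180, r--
l=2 r=9: min(20,9)*7=63 best=180, r--
l=2 r=8: min(20,11)*6=66 best=180, r--
l=2 r=7: min(20,8)*5=40 best=180, r--
l=2 r=6: min(20,11)*4=44 best=180, r--
l=2 r=5: min(20,8)*3=24 best=180, r--

r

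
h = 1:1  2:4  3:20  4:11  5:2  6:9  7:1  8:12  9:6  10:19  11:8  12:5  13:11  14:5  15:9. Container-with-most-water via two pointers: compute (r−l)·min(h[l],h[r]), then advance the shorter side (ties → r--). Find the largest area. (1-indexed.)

max area = 133

[1,15] min(1,9)*14=14 best=14 * → l++
[2,15] min(4,9)*13=52 best=52 * → l++
[3,15] min(20,9)*12=108 best=108 * → r--
[3,14] min(20,5)*11=55 best=108 → r--
[3,13] min(20,11)*10=110 best=110 * → r--
[3,12] min(20,5)*9=45 best=110 → r--
[3,11] min(20,8)*8=64 best=110 → r--
[3,10] min(20,19)*7=133 best=133 * → r--
[3,9] min(20,6)*6=36 best=133 → r--
[3,8] min(20,12)*5=60 best=133 → r--
[3,7] min(20,1)*4=4 best=133 → r--
[3,6] min(20,9)*3=27 best=133 → r--
[3,5] min(20,2)*2=4 best=133 → r--
[3,4] min(20,11)*1=11 best=133 → r--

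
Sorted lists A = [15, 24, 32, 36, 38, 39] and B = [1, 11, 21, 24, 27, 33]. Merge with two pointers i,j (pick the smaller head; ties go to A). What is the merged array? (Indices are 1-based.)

i=1 j=1: A[i]=15>B[j]=1 take 1, j++
i=1 j=2: A[i]=15>B[j]=11 take 11, j++
i=1 j=3: A[i]=15<=B[j]=21 take 15, i++
i=2 j=3: A[i]=24>B[j]=21 take 21, j++
i=2 j=4: A[i]=24<=B[j]=24 take 24, i++
i=3 j=4: A[i]=32>B[j]=24 take 24, j++
i=3 j=5: A[i]=32>B[j]=27 take 27, j++
i=3 j=6: A[i]=32<=B[j]=33 take 32, i++
i=4 j=6: A[i]=36>B[j]=33 take 33, j++
i=4 j=7: B done, take A[i]=36, i++
i=5 j=7: B done, take A[i]=38, i++
i=6 j=7: B done, take A[i]=39, i++

[1, 11, 15, 21, 24, 24, 27, 32, 33, 36, 38, 39]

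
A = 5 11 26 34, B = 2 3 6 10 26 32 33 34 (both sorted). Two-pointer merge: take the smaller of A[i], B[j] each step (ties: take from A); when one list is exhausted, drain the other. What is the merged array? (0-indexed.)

[2, 3, 5, 6, 10, 11, 26, 26, 32, 33, 34, 34]

[i=0,j=0] A[i]=5>B[j]=2 take 2 → j++
[i=0,j=1] A[i]=5>B[j]=3 take 3 → j++
[i=0,j=2] A[i]=5<=B[j]=6 take 5 → i++
[i=1,j=2] A[i]=11>B[j]=6 take 6 → j++
[i=1,j=3] A[i]=11>B[j]=10 take 10 → j++
[i=1,j=4] A[i]=11<=B[j]=26 take 11 → i++
[i=2,j=4] A[i]=26<=B[j]=26 take 26 → i++
[i=3,j=4] A[i]=34>B[j]=26 take 26 → j++
[i=3,j=5] A[i]=34>B[j]=32 take 32 → j++
[i=3,j=6] A[i]=34>B[j]=33 take 33 → j++
[i=3,j=7] A[i]=34<=B[j]=34 take 34 → i++
[i=4,j=7] A done, take B[j]=34 → j++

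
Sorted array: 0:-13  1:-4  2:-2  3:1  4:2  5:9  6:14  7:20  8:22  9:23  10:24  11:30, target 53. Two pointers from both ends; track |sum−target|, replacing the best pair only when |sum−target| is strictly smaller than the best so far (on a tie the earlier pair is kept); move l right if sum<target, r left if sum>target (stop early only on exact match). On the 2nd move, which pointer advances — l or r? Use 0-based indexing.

l

[0,11] -13+30=17 d=36 * → l++
[1,11] -4+30=26 d=27 * → l++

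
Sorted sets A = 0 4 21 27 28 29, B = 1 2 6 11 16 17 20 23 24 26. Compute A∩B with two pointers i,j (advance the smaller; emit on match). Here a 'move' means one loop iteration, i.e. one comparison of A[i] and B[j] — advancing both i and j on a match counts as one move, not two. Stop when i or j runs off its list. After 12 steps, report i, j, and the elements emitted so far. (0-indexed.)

i=3, j=9, emitted=[]

[i=0,j=0] 0<1 → i++
[i=1,j=0] 4>1 → j++
[i=1,j=1] 4>2 → j++
[i=1,j=2] 4<6 → i++
[i=2,j=2] 21>6 → j++
[i=2,j=3] 21>11 → j++
[i=2,j=4] 21>16 → j++
[i=2,j=5] 21>17 → j++
[i=2,j=6] 21>20 → j++
[i=2,j=7] 21<23 → i++
[i=3,j=7] 27>23 → j++
[i=3,j=8] 27>24 → j++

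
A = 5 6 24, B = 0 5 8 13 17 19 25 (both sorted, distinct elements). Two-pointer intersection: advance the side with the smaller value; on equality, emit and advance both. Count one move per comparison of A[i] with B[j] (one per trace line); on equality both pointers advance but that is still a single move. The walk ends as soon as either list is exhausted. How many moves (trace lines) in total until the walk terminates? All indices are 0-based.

8 moves

i=0 j=0: 5>0, j++
i=0 j=1: 5==5 emit, i++,j++
i=1 j=2: 6<8, i++
i=2 j=2: 24>8, j++
i=2 j=3: 24>13, j++
i=2 j=4: 24>17, j++
i=2 j=5: 24>19, j++
i=2 j=6: 24<25, i++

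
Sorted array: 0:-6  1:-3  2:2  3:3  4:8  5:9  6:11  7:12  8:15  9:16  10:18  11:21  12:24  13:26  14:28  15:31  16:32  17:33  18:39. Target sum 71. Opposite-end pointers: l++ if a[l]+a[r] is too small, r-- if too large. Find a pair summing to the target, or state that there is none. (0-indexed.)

[0,18] -6+39=33 <71 → l++
[1,18] -3+39=36 <71 → l++
[2,18] 2+39=41 <71 → l++
[3,18] 3+39=42 <71 → l++
[4,18] 8+39=47 <71 → l++
[5,18] 9+39=48 <71 → l++
[6,18] 11+39=50 <71 → l++
[7,18] 12+39=51 <71 → l++
[8,18] 15+39=54 <71 → l++
[9,18] 16+39=55 <71 → l++
[10,18] 18+39=57 <71 → l++
[11,18] 21+39=60 <71 → l++
[12,18] 24+39=63 <71 → l++
[13,18] 26+39=65 <71 → l++
[14,18] 28+39=67 <71 → l++
[15,18] 31+39=70 <71 → l++
[16,18] 32+39=71 → found

(32, 39)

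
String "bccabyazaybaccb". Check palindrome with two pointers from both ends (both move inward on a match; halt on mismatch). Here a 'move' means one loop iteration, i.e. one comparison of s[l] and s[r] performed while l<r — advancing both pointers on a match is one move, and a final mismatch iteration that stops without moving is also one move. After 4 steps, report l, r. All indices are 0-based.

l=0 r=14: 'b'=='b', l++,r--
l=1 r=13: 'c'=='c', l++,r--
l=2 r=12: 'c'=='c', l++,r--
l=3 r=11: 'a'=='a', l++,r--

l=4, r=10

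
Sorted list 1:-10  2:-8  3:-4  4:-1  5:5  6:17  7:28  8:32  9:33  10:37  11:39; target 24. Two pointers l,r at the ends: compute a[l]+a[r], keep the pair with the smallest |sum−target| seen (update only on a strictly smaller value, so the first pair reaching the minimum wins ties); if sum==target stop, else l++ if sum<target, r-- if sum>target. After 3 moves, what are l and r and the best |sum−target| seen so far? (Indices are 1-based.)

l=1 r=11: -10+39=29 d=5 *, r--
l=1 r=10: -10+37=27 d=3 *, r--
l=1 r=9: -10+33=23 d=1 *, l++

l=2, r=9, best |Δ|=1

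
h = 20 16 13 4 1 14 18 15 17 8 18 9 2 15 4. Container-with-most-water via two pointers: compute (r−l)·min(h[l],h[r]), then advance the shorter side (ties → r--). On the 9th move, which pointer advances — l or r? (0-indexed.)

[0,14] min(20,4)*14=56 best=56 * → r--
[0,13] min(20,15)*13=195 best=195 * → r--
[0,12] min(20,2)*12=24 best=195 → r--
[0,11] min(20,9)*11=99 best=195 → r--
[0,10] min(20,18)*10=180 best=195 → r--
[0,9] min(20,8)*9=72 best=195 → r--
[0,8] min(20,17)*8=136 best=195 → r--
[0,7] min(20,15)*7=105 best=195 → r--
[0,6] min(20,18)*6=108 best=195 → r--

r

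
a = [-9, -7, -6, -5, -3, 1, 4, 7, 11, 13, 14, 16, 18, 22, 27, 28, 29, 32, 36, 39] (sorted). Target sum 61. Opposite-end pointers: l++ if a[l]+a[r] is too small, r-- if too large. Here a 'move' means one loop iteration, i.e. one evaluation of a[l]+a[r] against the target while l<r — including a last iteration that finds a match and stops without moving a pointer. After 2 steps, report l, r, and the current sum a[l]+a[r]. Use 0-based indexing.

[0,19] -9+39=30 <61 → l++
[1,19] -7+39=32 <61 → l++

l=2, r=19, sum=33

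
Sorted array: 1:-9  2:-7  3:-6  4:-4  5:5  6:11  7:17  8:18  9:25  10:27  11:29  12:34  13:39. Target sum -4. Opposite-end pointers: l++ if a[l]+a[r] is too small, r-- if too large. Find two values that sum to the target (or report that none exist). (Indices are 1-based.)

(-9, 5)

[1,13] -9+39=30 >-4 → r--
[1,12] -9+34=25 >-4 → r--
[1,11] -9+29=20 >-4 → r--
[1,10] -9+27=18 >-4 → r--
[1,9] -9+25=16 >-4 → r--
[1,8] -9+18=9 >-4 → r--
[1,7] -9+17=8 >-4 → r--
[1,6] -9+11=2 >-4 → r--
[1,5] -9+5=-4 → found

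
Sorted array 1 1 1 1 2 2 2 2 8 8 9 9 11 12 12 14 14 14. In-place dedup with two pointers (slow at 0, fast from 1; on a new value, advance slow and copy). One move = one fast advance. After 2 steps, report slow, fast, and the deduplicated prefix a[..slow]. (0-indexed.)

(s=0,f=1) a[fast]=1=a[slow] dup → fast++
(s=0,f=2) a[fast]=1=a[slow] dup → fast++

slow=0, fast=3, prefix=[1]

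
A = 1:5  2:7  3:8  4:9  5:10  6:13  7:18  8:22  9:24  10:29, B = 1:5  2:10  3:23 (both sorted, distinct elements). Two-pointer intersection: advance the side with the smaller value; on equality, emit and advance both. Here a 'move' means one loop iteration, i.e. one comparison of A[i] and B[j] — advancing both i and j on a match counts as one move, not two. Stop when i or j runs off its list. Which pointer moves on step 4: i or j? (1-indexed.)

i=1 j=1: 5==5 emit, i++,j++
i=2 j=2: 7<10, i++
i=3 j=2: 8<10, i++
i=4 j=2: 9<10, i++

i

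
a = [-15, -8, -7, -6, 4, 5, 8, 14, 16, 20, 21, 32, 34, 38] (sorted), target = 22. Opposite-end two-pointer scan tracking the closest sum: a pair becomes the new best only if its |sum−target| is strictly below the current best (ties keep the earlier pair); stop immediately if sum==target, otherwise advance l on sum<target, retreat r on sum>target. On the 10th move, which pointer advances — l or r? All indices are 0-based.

l

[0,13] -15+38=23 d=1 * → r--
[0,12] -15+34=19 d=3 → l++
[1,12] -8+34=26 d=4 → r--
[1,11] -8+32=24 d=2 → r--
[1,10] -8+21=13 d=9 → l++
[2,10] -7+21=14 d=8 → l++
[3,10] -6+21=15 d=7 → l++
[4,10] 4+21=25 d=3 → r--
[4,9] 4+20=24 d=2 → r--
[4,8] 4+16=20 d=2 → l++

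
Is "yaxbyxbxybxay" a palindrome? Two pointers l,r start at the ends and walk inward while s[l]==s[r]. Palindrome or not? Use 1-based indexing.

l=1 r=13: 'y'=='y', l++,r--
l=2 r=12: 'a'=='a', l++,r--
l=3 r=11: 'x'=='x', l++,r--
l=4 r=10: 'b'=='b', l++,r--
l=5 r=9: 'y'=='y', l++,r--
l=6 r=8: 'x'=='x', l++,r--

palindrome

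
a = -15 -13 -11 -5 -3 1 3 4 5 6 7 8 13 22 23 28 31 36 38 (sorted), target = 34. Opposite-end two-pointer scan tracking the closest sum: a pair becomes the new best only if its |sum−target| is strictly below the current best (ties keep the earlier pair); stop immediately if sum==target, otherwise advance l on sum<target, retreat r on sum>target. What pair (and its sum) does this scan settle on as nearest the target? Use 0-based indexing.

l=0 r=18: -15+38=23 d=11 *, l++
l=1 r=18: -13+38=25 d=9 *, l++
l=2 r=18: -11+38=27 d=7 *, l++
l=3 r=18: -5+38=33 d=1 *, l++
l=4 r=18: -3+38=35 d=1, r--
l=4 r=17: -3+36=33 d=1, l++
l=5 r=17: 1+36=37 d=3, r--
l=5 r=16: 1+31=32 d=2, l++
l=6 r=16: 3+31=34 d=0 *, stop

pair (3, 31) with sum 34 (|Δ|=0)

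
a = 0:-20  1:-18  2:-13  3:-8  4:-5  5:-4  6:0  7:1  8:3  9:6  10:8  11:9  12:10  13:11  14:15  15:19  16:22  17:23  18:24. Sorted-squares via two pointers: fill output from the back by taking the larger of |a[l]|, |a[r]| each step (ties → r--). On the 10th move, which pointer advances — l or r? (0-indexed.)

r

l=0 r=18: |-20|<=|24| out[18]=576, r--
l=0 r=17: |-20|<=|23| out[17]=529, r--
l=0 r=16: |-20|<=|22| out[16]=484, r--
l=0 r=15: |-20|>|19| out[15]=400, l++
l=1 r=15: |-18|<=|19| out[14]=361, r--
l=1 r=14: |-18|>|15| out[13]=324, l++
l=2 r=14: |-13|<=|15| out[12]=225, r--
l=2 r=13: |-13|>|11| out[11]=169, l++
l=3 r=13: |-8|<=|11| out[10]=121, r--
l=3 r=12: |-8|<=|10| out[9]=100, r--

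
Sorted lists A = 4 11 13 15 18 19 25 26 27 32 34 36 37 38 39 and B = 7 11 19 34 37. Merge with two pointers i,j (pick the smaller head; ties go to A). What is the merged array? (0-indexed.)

[4, 7, 11, 11, 13, 15, 18, 19, 19, 25, 26, 27, 32, 34, 34, 36, 37, 37, 38, 39]

[i=0,j=0] A[i]=4<=B[j]=7 take 4 → i++
[i=1,j=0] A[i]=11>B[j]=7 take 7 → j++
[i=1,j=1] A[i]=11<=B[j]=11 take 11 → i++
[i=2,j=1] A[i]=13>B[j]=11 take 11 → j++
[i=2,j=2] A[i]=13<=B[j]=19 take 13 → i++
[i=3,j=2] A[i]=15<=B[j]=19 take 15 → i++
[i=4,j=2] A[i]=18<=B[j]=19 take 18 → i++
[i=5,j=2] A[i]=19<=B[j]=19 take 19 → i++
[i=6,j=2] A[i]=25>B[j]=19 take 19 → j++
[i=6,j=3] A[i]=25<=B[j]=34 take 25 → i++
[i=7,j=3] A[i]=26<=B[j]=34 take 26 → i++
[i=8,j=3] A[i]=27<=B[j]=34 take 27 → i++
[i=9,j=3] A[i]=32<=B[j]=34 take 32 → i++
[i=10,j=3] A[i]=34<=B[j]=34 take 34 → i++
[i=11,j=3] A[i]=36>B[j]=34 take 34 → j++
[i=11,j=4] A[i]=36<=B[j]=37 take 36 → i++
[i=12,j=4] A[i]=37<=B[j]=37 take 37 → i++
[i=13,j=4] A[i]=38>B[j]=37 take 37 → j++
[i=13,j=5] B done, take A[i]=38 → i++
[i=14,j=5] B done, take A[i]=39 → i++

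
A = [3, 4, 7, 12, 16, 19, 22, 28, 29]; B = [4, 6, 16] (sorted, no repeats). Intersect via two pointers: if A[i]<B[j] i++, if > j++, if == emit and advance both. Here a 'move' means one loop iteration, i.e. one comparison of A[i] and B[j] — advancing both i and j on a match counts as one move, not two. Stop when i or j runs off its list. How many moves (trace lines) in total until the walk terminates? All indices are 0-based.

[i=0,j=0] 3<4 → i++
[i=1,j=0] 4==4 emit → i++,j++
[i=2,j=1] 7>6 → j++
[i=2,j=2] 7<16 → i++
[i=3,j=2] 12<16 → i++
[i=4,j=2] 16==16 emit → i++,j++

6 moves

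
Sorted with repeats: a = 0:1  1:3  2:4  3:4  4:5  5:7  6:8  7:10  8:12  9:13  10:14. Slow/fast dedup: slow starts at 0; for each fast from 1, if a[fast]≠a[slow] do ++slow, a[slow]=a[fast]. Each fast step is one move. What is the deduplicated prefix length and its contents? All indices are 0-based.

slow=0 fast=1: a[fast]=3≠a[slow]=1 write a[1]=3, slow++,fast++
slow=1 fast=2: a[fast]=4≠a[slow]=3 write a[2]=4, slow++,fast++
slow=2 fast=3: a[fast]=4=a[slow] dup, fast++
slow=2 fast=4: a[fast]=5≠a[slow]=4 write a[3]=5, slow++,fast++
slow=3 fast=5: a[fast]=7≠a[slow]=5 write a[4]=7, slow++,fast++
slow=4 fast=6: a[fast]=8≠a[slow]=7 write a[5]=8, slow++,fast++
slow=5 fast=7: a[fast]=10≠a[slow]=8 write a[6]=10, slow++,fast++
slow=6 fast=8: a[fast]=12≠a[slow]=10 write a[7]=12, slow++,fast++
slow=7 fast=9: a[fast]=13≠a[slow]=12 write a[8]=13, slow++,fast++
slow=8 fast=10: a[fast]=14≠a[slow]=13 write a[9]=14, slow++,fast++

length 10; prefix = [1, 3, 4, 5, 7, 8, 10, 12, 13, 14]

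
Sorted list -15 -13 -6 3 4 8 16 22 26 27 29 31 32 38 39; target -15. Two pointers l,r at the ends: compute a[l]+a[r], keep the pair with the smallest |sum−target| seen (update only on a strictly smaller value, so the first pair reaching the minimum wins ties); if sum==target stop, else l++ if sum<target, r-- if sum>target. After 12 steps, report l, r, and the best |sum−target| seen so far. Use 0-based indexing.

[0,14] -15+39=24 d=39 * → r--
[0,13] -15+38=23 d=38 * → r--
[0,12] -15+32=17 d=32 * → r--
[0,11] -15+31=16 d=31 * → r--
[0,10] -15+29=14 d=29 * → r--
[0,9] -15+27=12 d=27 * → r--
[0,8] -15+26=11 d=26 * → r--
[0,7] -15+22=7 d=22 * → r--
[0,6] -15+16=1 d=16 * → r--
[0,5] -15+8=-7 d=8 * → r--
[0,4] -15+4=-11 d=4 * → r--
[0,3] -15+3=-12 d=3 * → r--

l=0, r=2, best |Δ|=3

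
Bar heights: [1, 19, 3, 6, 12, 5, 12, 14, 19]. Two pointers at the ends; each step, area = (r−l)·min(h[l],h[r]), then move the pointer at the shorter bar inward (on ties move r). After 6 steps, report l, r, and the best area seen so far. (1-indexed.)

[1,9] min(1,19)*8=8 best=8 * → l++
[2,9] min(19,19)*7=133 best=133 * → r--
[2,8] min(19,14)*6=84 best=133 → r--
[2,7] min(19,12)*5=60 best=133 → r--
[2,6] min(19,5)*4=20 best=133 → r--
[2,5] min(19,12)*3=36 best=133 → r--

l=2, r=4, best area=133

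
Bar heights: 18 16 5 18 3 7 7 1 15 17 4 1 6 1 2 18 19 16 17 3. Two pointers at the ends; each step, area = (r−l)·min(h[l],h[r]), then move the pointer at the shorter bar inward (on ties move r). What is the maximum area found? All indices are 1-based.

[1,20] min(18,3)*19=57 best=57 * → r--
[1,19] min(18,17)*18=306 best=306 * → r--
[1,18] min(18,16)*17=272 best=306 → r--
[1,17] min(18,19)*16=288 best=306 → l++
[2,17] min(16,19)*15=240 best=306 → l++
[3,17] min(5,19)*14=70 best=306 → l++
[4,17] min(18,19)*13=234 best=306 → l++
[5,17] min(3,19)*12=36 best=306 → l++
[6,17] min(7,19)*11=77 best=306 → l++
[7,17] min(7,19)*10=70 best=306 → l++
[8,17] min(1,19)*9=9 best=306 → l++
[9,17] min(15,19)*8=120 best=306 → l++
[10,17] min(17,19)*7=119 best=306 → l++
[11,17] min(4,19)*6=24 best=306 → l++
[12,17] min(1,19)*5=5 best=306 → l++
[13,17] min(6,19)*4=24 best=306 → l++
[14,17] min(1,19)*3=3 best=306 → l++
[15,17] min(2,19)*2=4 best=306 → l++
[16,17] min(18,19)*1=18 best=306 → l++

max area = 306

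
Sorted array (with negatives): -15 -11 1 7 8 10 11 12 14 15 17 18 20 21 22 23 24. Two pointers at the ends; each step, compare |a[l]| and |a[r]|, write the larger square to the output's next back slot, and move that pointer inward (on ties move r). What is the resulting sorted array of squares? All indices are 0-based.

[0,16] |-15|<=|24| out[16]=576 → r--
[0,15] |-15|<=|23| out[15]=529 → r--
[0,14] |-15|<=|22| out[14]=484 → r--
[0,13] |-15|<=|21| out[13]=441 → r--
[0,12] |-15|<=|20| out[12]=400 → r--
[0,11] |-15|<=|18| out[11]=324 → r--
[0,10] |-15|<=|17| out[10]=289 → r--
[0,9] |-15|<=|15| out[9]=225 → r--
[0,8] |-15|>|14| out[8]=225 → l++
[1,8] |-11|<=|14| out[7]=196 → r--
[1,7] |-11|<=|12| out[6]=144 → r--
[1,6] |-11|<=|11| out[5]=121 → r--
[1,5] |-11|>|10| out[4]=121 → l++
[2,5] |1|<=|10| out[3]=100 → r--
[2,4] |1|<=|8| out[2]=64 → r--
[2,3] |1|<=|7| out[1]=49 → r--
[2,2] |1|<=|1| out[0]=1 → r--

[1, 49, 64, 100, 121, 121, 144, 196, 225, 225, 289, 324, 400, 441, 484, 529, 576]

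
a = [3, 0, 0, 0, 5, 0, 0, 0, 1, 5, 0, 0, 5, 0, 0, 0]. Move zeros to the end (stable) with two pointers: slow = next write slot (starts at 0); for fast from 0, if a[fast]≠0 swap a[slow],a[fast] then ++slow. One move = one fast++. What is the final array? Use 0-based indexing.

slow=0 fast=0: a[fast]=3≠0 swap→a[0]=3, slow++,fast++
slow=1 fast=1: a[fast]=0, fast++
slow=1 fast=2: a[fast]=0, fast++
slow=1 fast=3: a[fast]=0, fast++
slow=1 fast=4: a[fast]=5≠0 swap→a[1]=5, slow++,fast++
slow=2 fast=5: a[fast]=0, fast++
slow=2 fast=6: a[fast]=0, fast++
slow=2 fast=7: a[fast]=0, fast++
slow=2 fast=8: a[fast]=1≠0 swap→a[2]=1, slow++,fast++
slow=3 fast=9: a[fast]=5≠0 swap→a[3]=5, slow++,fast++
slow=4 fast=10: a[fast]=0, fast++
slow=4 fast=11: a[fast]=0, fast++
slow=4 fast=12: a[fast]=5≠0 swap→a[4]=5, slow++,fast++
slow=5 fast=13: a[fast]=0, fast++
slow=5 fast=14: a[fast]=0, fast++
slow=5 fast=15: a[fast]=0, fast++

[3, 5, 1, 5, 5, 0, 0, 0, 0, 0, 0, 0, 0, 0, 0, 0]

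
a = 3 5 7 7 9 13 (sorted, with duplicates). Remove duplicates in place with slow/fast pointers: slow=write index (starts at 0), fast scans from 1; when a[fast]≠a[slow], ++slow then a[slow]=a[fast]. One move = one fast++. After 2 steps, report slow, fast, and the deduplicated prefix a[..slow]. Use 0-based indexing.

(s=0,f=1) a[fast]=5≠a[slow]=3 write a[1]=5 → slow++,fast++
(s=1,f=2) a[fast]=7≠a[slow]=5 write a[2]=7 → slow++,fast++

slow=2, fast=3, prefix=[3, 5, 7]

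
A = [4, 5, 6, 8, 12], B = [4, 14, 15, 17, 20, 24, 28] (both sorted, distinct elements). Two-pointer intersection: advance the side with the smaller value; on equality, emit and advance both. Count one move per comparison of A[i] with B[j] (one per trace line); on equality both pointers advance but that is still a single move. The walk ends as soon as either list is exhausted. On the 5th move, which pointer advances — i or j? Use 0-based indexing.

[i=0,j=0] 4==4 emit → i++,j++
[i=1,j=1] 5<14 → i++
[i=2,j=1] 6<14 → i++
[i=3,j=1] 8<14 → i++
[i=4,j=1] 12<14 → i++

i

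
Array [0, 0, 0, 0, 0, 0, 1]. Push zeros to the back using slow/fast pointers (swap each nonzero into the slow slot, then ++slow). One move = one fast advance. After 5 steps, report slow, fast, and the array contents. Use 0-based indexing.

slow=0 fast=0: a[fast]=0, fast++
slow=0 fast=1: a[fast]=0, fast++
slow=0 fast=2: a[fast]=0, fast++
slow=0 fast=3: a[fast]=0, fast++
slow=0 fast=4: a[fast]=0, fast++

slow=0, fast=5, a=[0, 0, 0, 0, 0, 0, 1]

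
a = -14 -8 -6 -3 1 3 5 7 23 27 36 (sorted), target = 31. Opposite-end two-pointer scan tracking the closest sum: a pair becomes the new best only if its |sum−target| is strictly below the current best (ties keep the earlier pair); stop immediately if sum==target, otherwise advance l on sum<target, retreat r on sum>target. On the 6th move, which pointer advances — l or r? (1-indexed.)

l=1 r=11: -14+36=22 d=9 *, l++
l=2 r=11: -8+36=28 d=3 *, l++
l=3 r=11: -6+36=30 d=1 *, l++
l=4 r=11: -3+36=33 d=2, r--
l=4 r=10: -3+27=24 d=7, l++
l=5 r=10: 1+27=28 d=3, l++

l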